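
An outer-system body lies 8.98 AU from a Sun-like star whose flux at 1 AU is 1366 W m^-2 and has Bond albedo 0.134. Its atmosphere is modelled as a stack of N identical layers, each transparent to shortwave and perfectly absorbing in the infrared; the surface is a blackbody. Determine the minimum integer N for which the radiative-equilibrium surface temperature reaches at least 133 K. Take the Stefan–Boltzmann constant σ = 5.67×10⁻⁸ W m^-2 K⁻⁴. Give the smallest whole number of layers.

By the inverse-square law, S = 1366/8.98² = 16.94 W m^-2.
The effective emission temperature is T_e = [S(1−α)/(4σ)]^¼ = 89.68 K.
Since T_s⁴ = (N+1)T_e⁴, we need N ≥ (T_s/T_e)⁴ − 1 = 3.838.
Rounding up, N = 4.

4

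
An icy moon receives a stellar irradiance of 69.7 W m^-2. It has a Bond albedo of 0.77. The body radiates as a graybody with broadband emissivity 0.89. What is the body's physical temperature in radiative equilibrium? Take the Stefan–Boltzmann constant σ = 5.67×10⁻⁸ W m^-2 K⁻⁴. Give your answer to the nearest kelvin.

The planet absorbs (1−α)S over its disc πR² and re-emits over 4πR², so the mean absorbed flux is (1−0.77)·69.70/4 = 4.008 W m^-2.
Equating to εσT⁴ with ε = 0.89: T = (4.008/0.89σ)^(1/4) = 94.40 K.

94 K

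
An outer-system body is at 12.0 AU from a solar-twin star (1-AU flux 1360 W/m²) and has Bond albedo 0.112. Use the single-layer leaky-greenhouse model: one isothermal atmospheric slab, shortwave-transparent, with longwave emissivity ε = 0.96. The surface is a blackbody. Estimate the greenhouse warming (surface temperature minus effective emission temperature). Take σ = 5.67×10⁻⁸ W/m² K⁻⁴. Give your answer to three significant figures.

13.8 kelvin

By the inverse-square law, S = 1360/12.0² = 9.444 W/m².
At the top of the atmosphere, σT_e⁴ = S(1−α)/4 = 2.097 W/m², giving T_e = 77.98 K.
The surface balance (absorbed SW + ε·downward IR = σT_s⁴) with T_a⁴ = T_s⁴/2 reduces to T_s = T_e·[2/(2−ε)]^¼ = 91.83 K.
The atmosphere warms the surface by 13.85 K.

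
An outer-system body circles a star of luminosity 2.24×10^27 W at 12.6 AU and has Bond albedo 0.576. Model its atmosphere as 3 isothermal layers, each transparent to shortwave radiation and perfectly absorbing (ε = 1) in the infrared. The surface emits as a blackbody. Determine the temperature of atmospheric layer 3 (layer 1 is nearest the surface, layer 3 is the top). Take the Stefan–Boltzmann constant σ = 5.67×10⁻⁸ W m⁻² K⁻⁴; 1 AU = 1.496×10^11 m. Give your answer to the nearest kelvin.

d = 12.6 × 1.496×10^11 m = 1.885×10^12 m.
Flux at the orbit: S = L/(4πd²) = 2.24×10^27/(4π·(1.88×10^12)²) = 50.17 W m⁻².
OLR = S(1−α)/4 = 5.318 W m⁻²; the top layer radiates at T_e = 98.41 K.
The net upward flux σT_e⁴ is constant between every pair of levels, so T_k⁴ = (N+1−k)T_e⁴.
With k = 3: T_3 = (3+1−3)^¼·98.41 K = 98.41 K.

98 K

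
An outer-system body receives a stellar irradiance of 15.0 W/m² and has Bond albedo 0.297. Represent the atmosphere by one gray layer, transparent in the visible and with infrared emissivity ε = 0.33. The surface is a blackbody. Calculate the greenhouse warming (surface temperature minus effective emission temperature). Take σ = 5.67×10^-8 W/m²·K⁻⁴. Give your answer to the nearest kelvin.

Effective emission temperature (TOA balance): σT_e⁴ = S(1−α)/4 = 2.636 W/m² → T_e = 82.58 K.
Surface balance with a leaky layer gives σT_s⁴ = σT_e⁴·2/(2−ε), so T_s = T_e·[2/(2−0.33)]^(1/4) = 86.38 K.
Greenhouse warming: T_s − T_e = 3.808 K.

4 kelvin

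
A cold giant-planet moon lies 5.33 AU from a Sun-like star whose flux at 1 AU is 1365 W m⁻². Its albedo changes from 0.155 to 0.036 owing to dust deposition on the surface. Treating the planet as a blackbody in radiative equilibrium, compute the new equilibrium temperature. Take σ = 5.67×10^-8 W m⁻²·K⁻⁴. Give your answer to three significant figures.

By the inverse-square law, S = 1365/5.33² = 48.05 W m⁻².
New equilibrium: T₂ = [(1−0.036)·48.05/(4σ)]^(1/4) = 119.5 K.

120 K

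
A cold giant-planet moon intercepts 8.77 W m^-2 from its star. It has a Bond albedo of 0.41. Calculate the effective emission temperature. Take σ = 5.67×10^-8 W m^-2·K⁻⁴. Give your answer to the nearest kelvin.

69 kelvin

Averaging over the sphere, the absorbed flux is S(1−α)/4 = 1.294 W m^-2.
Set σT⁴ = 1.294 → T = (1.294/σ)^(1/4) = 69.11 K.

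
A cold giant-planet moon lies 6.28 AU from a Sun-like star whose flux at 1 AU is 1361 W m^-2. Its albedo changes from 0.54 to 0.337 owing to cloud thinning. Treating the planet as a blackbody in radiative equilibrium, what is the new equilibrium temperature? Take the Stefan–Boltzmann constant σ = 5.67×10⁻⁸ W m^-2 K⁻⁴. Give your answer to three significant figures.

100 K

Irradiance scales as 1/d², so S = 1361 W m^-2 × (1/6.28)² = 34.51 W m^-2.
With the new albedo, S(1−α₂)/4 = 5.720 W m^-2, so T₂ = 100.2 K.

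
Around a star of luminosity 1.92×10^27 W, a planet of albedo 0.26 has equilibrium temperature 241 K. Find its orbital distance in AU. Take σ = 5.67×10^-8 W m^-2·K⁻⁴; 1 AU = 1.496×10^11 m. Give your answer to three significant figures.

2.57 AU

The flux needed for this T is 4σT⁴/(1−0.26) = 1034 W m^-2.
From L = 4πd²S, d = √(1.92×10^27/(4π·1034)) = 3.844×10^11 m = 2.570 AU.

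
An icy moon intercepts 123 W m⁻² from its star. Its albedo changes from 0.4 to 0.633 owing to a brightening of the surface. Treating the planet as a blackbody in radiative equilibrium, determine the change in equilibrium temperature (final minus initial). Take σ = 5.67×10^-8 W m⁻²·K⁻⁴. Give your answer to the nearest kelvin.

-16 K

With α = 0.4, T₁ = 134.3 K.
With α = 0.633, T₂ = 118.8 K.
Change: 118.8 − 134.3 = -15.53 K.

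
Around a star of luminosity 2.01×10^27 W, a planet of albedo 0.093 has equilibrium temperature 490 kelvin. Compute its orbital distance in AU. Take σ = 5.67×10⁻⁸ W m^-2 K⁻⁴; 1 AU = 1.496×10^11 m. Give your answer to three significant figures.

0.704 AU

Required flux: S = 4σT⁴/(1−α) = 14420 W m^-2.
Then d = [L/(4πS)]^(1/2) = 1.053×10^11 m, i.e. 0.7041 AU.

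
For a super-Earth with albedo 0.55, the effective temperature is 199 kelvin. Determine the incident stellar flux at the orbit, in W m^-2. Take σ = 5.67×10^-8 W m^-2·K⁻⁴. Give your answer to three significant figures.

Invert the energy balance for S: S = 4σT⁴/(1−α).
σT⁴ = 5.67×10⁻⁸·(199)⁴ = 88.92 W m^-2.
S = 4·88.92/0.45 = 790.4 W m^-2.

790 W m^-2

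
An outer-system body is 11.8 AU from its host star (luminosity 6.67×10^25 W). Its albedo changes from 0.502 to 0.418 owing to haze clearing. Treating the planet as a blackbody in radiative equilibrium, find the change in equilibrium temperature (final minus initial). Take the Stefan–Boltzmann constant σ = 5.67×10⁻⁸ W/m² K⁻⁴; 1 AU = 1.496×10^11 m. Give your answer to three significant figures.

1.75 kelvin

d = 11.8 × 1.496×10^11 m = 1.765×10^12 m.
Flux at the orbit: S = L/(4πd²) = 6.67×10^25/(4π·(1.77×10^12)²) = 1.703 W/m².
Initial: T₁ = [S(1−0.502)/(4σ)]^(1/4) = 43.98 K.
Final:   T₂ = [S(1−0.418)/(4σ)]^(1/4) = 45.72 K.
ΔT = T₂ − T₁ = 1.747 K.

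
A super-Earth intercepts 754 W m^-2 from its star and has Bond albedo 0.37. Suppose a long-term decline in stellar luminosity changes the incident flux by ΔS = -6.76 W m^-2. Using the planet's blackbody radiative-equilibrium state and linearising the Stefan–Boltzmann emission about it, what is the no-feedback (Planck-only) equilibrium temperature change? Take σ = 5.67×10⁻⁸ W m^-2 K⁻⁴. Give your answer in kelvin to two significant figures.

The baseline emission temperature is T_e = 213.9 K.
TOA radiative forcing: ΔF = (1−α)ΔS/4 = 0.63·(-6.76)/4 = -1.065 W m^-2.
Linearising σT⁴ gives d(σT⁴)/dT = 4σT_e³ = 2.220 W m^-2 per K.
So ΔT₀ = -1.065/2.220 = -0.479 K.

-0.48 kelvin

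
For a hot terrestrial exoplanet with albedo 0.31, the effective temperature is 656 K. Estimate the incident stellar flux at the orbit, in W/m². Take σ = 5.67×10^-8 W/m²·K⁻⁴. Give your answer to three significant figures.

From S(1−α)/4 = σT⁴: S = 4σT⁴/(1−α).
The emitted flux is σT⁴ = 10500 W/m².
S = 4·10500/0.69 = 60870 W/m².

60900 W/m²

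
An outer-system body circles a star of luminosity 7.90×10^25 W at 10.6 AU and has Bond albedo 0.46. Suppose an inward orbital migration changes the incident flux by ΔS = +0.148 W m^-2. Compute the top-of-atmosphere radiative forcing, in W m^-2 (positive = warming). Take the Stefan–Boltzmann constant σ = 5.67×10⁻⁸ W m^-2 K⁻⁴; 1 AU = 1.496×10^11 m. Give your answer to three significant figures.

0.0200 W m^-2

d = 10.6 × 1.496×10^11 m = 1.586×10^12 m.
Flux at the orbit: S = L/(4πd²) = 7.90×10^25/(4π·(1.59×10^12)²) = 2.500 W m^-2.
ΔF = Δ[S(1−α)]/4 = (1−0.46)·+0.148/4 = 0.01998 W m^-2.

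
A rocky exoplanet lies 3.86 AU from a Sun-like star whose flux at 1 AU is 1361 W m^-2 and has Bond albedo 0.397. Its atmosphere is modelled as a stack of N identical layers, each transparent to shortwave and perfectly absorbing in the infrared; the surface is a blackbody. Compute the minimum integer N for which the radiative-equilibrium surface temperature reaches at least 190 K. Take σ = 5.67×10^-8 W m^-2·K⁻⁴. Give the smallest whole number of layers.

5

Irradiance scales as 1/d², so S = 1361 W m^-2 × (1/3.86)² = 91.34 W m^-2.
Top-of-atmosphere balance: σT_e⁴ = S(1−α)/4 = 13.77 W m^-2 → T_e = 124.8 K.
Need (N+1)T_e⁴ ≥ T_s⁴, i.e. N+1 ≥ (190/124.8)⁴ = 5.366.
Rounding up, N = 5.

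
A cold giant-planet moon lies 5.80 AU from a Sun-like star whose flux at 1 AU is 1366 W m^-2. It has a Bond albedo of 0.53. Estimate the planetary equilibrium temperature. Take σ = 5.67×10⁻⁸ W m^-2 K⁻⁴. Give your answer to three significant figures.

Flux at the orbit: S = 1366/(5.80)² = 40.61 W m^-2.
The planet absorbs (1−α)S over its disc πR² and re-emits over 4πR², so the mean absorbed flux is (1−0.53)·40.61/4 = 4.771 W m^-2.
In equilibrium σT⁴ equals this, so T = 95.78 K.

95.8 K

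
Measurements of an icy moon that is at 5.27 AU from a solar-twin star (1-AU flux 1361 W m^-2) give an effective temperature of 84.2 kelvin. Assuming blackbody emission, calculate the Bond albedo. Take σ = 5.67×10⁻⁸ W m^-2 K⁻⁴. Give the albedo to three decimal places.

By the inverse-square law, S = 1361/5.27² = 49.00 W m^-2.
Rearranging the radiative balance, α = 1 − 4σT⁴/S.
4σT⁴ = 4·5.67×10⁻⁸·(84.2)⁴ = 11.40 W m^-2.
1−α = 11.40/49.00 = 0.2326, so α = 0.7674.

0.767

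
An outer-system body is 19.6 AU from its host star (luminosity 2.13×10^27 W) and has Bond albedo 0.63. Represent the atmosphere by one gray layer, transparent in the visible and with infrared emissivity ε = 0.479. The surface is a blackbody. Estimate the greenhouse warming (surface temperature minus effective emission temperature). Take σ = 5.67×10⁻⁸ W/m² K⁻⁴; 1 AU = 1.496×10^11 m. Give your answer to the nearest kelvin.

5 K

Orbital distance: d = 19.6 AU = 2.932×10^12 m.
Spreading L over a sphere of radius d: S = 2.13×10^27/(4π·2.93×10^12²) = 19.71 W/m².
Effective emission temperature (TOA balance): σT_e⁴ = S(1−α)/4 = 1.824 W/m² → T_e = 75.31 K.
For a single slab of emissivity ε, T_s⁴ = 2T_e⁴/(2−ε); thus T_s = 75.31·(1.315)^(1/4) = 80.64 K.
Greenhouse warming: T_s − T_e = 5.335 K.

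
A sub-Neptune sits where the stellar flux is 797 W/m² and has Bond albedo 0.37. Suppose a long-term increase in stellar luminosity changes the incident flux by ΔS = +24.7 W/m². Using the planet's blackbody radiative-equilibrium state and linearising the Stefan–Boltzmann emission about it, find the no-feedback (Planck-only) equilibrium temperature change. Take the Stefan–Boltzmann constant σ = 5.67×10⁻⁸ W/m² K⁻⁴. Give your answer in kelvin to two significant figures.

The baseline emission temperature is T_e = 216.9 K.
Only a fraction (1−α) is absorbed and it's spread over 4πR², so ΔF = (1−α)ΔS/4 = 3.890 W/m².
The Planck feedback parameter is 4σT_e³ = 2.315 W/m²/K.
Hence the no-feedback warming is ΔF/(4σT_e³) = 1.68 K.

1.7 K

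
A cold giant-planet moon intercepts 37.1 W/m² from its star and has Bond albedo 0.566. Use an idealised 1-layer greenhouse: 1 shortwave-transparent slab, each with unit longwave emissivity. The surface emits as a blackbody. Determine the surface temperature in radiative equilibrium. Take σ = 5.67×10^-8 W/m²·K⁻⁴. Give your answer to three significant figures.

109 K

OLR = S(1−α)/4 = 4.025 W/m²; the top layer radiates at T_e = 91.79 K.
With N = 1 opaque layers, T_s = (N+1)^(1/4)·T_e = 2^(1/4)·91.79 = 109.2 K.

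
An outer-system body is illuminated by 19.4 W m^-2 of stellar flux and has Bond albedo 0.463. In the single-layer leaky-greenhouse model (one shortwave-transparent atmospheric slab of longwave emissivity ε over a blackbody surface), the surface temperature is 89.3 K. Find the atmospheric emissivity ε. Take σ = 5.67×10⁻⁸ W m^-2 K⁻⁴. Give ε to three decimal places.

0.555

First, T_e = [19.40·(1−0.463)/(4σ)]^(1/4) = 82.33 K.
Inverting T_s⁴ = 2T_e⁴/(2−ε): (T_e/T_s)⁴ = 0.7223, so ε = 2(1 − 0.7223) = 0.5554.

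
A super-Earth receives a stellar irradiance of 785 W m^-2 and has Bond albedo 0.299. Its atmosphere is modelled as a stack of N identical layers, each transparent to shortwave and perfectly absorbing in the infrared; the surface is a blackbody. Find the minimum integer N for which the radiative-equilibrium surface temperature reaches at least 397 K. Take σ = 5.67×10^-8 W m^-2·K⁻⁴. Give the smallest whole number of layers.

10

Top-of-atmosphere balance: σT_e⁴ = S(1−α)/4 = 137.6 W m^-2 → T_e = 221.9 K.
Since T_s⁴ = (N+1)T_e⁴, we need N ≥ (T_s/T_e)⁴ − 1 = 9.238.
The minimum whole number is N = 10.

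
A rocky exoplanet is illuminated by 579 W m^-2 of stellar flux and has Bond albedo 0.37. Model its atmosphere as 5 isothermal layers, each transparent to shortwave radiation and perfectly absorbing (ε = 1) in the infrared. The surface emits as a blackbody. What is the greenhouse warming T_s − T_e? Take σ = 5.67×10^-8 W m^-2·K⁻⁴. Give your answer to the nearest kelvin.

113 K

Top-of-atmosphere balance: σT_e⁴ = S(1−α)/4 = 91.19 W m^-2 → T_e = 200.3 K.
Surface: T_s = (6)^¼·T_e = 313.4 K.
Warming: T_s − T_e = 113.2 K.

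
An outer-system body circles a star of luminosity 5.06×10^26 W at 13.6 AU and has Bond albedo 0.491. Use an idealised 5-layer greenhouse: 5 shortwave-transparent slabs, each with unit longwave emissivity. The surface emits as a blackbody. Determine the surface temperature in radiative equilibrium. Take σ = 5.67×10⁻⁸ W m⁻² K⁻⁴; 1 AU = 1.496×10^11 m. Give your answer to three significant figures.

107 K

Orbital distance: d = 13.6 AU = 2.035×10^12 m.
S = L/(4πd²) = 9.727 W m⁻².
The effective emission temperature is T_e = [S(1−α)/(4σ)]^¼ = 68.35 K.
With N = 5 opaque layers, T_s = (N+1)^(1/4)·T_e = 6^(1/4)·68.35 = 107.0 K.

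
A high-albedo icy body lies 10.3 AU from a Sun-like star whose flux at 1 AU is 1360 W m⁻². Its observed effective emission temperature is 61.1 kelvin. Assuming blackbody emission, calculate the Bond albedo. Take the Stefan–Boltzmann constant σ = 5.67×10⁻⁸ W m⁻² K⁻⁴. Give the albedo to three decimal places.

0.753

By the inverse-square law, S = 1360/10.3² = 12.82 W m⁻².
Rearranging the radiative balance, α = 1 − 4σT⁴/S.
4σT⁴ = 4·5.67×10⁻⁸·(61.1)⁴ = 3.161 W m⁻².
1−α = 3.161/12.82 = 0.2466, so α = 0.7534.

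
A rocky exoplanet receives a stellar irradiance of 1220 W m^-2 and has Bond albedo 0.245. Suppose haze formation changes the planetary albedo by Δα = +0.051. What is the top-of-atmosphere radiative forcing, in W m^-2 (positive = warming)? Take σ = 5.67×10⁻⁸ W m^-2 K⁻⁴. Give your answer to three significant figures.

-15.6 W m^-2

ΔF = −(S/4)Δα = −(1220/4)×(+0.051) = -15.55 W m^-2.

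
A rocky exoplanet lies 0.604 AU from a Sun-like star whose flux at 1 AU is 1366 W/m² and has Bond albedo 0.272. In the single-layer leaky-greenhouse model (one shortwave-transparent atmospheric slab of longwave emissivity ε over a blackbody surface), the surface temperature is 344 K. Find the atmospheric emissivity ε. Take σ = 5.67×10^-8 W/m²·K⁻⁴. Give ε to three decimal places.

0.283

Flux at the orbit: S = 1366/(0.604)² = 3744 W/m².
Effective temperature: T_e = [S(1−α)/(4σ)]^(1/4) = 331.1 K.
T_s⁴ = T_e⁴·2/(2−ε) → ε = 2 − 2(T_e/T_s)⁴ = 2 − 2·(331.1/344)⁴ = 0.2834.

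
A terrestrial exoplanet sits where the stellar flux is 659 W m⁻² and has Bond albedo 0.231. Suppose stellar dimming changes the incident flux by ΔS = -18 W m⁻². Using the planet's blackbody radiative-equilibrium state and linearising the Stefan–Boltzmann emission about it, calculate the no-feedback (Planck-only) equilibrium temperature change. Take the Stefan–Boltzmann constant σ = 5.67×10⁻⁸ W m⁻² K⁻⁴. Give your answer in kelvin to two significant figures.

Reference equilibrium: T_e = [S(1−α)/(4σ)]^(1/4) = 217.4 K.
ΔF = Δ[S(1−α)]/4 = (1−0.231)·-18/4 = -3.461 W m⁻².
Planck response: λ_P = 4σT_e³ = 4·5.67×10⁻⁸·(217.4)³ = 2.331 W m⁻²/K.
ΔT₀ = ΔF/λ_P = -3.461/2.331 = -1.48 K.

-1.5 K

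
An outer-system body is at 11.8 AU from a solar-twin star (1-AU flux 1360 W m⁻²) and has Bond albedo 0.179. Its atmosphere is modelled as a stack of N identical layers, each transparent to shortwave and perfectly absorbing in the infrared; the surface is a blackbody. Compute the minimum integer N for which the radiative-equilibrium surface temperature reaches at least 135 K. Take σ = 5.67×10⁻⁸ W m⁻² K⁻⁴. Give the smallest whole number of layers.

9

By the inverse-square law, S = 1360/11.8² = 9.767 W m⁻².
OLR = S(1−α)/4 = 2.005 W m⁻²; the top layer radiates at T_e = 77.11 K.
T_s = (N+1)^(1/4)·T_e ≥ 135 K requires N+1 ≥ (T_s/T_e)⁴ = (135/77.11)⁴ = 9.394.
So N ≥ 8.394; the smallest integer is N = 9.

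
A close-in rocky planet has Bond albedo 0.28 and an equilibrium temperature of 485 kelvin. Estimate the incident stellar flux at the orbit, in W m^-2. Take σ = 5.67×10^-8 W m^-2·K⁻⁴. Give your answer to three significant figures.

17400 W m^-2

From S(1−α)/4 = σT⁴: S = 4σT⁴/(1−α).
σT⁴ = 5.67×10⁻⁸·(485)⁴ = 3137 W m^-2.
So S = 4×3137/(1−0.28) = 17430 W m^-2.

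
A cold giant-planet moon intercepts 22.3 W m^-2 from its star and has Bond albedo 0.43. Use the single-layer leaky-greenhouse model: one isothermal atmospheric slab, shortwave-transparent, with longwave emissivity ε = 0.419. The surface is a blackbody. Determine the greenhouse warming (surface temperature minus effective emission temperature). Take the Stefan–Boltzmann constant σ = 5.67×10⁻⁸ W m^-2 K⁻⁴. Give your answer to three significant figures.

The planet radiates to space at T_e = [S(1−α)/(4σ)]^(1/4) = 86.52 K.
Surface balance with a leaky layer gives σT_s⁴ = σT_e⁴·2/(2−ε), so T_s = T_e·[2/(2−0.419)]^(1/4) = 91.76 K.
Greenhouse warming: T_s − T_e = 5.238 K.

5.24 K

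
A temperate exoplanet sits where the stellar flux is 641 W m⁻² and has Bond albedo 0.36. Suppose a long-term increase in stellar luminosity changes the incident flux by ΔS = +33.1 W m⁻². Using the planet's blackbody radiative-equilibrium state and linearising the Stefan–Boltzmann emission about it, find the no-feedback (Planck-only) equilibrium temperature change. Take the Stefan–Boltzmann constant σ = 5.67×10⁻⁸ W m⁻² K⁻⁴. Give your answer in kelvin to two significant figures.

Reference equilibrium: T_e = [S(1−α)/(4σ)]^(1/4) = 206.2 K.
ΔF = Δ[S(1−α)]/4 = (1−0.36)·+33.1/4 = 5.296 W m⁻².
The Planck feedback parameter is 4σT_e³ = 1.989 W m⁻²/K.
ΔT₀ = ΔF/λ_P = 5.296/1.989 = 2.66 K.

2.7 kelvin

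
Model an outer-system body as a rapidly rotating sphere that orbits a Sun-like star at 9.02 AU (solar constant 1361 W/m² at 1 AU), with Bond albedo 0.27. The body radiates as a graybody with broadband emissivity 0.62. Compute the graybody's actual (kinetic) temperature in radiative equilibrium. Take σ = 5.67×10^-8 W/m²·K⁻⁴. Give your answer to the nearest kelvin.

By the inverse-square law, S = 1361/9.02² = 16.73 W/m².
Averaging over the sphere, the absorbed flux is S(1−α)/4 = 3.053 W/m².
Radiative balance εσT⁴ = 3.053 gives T = [3.053/(0.62·σ)]^(1/4) = 96.53 K.

97 K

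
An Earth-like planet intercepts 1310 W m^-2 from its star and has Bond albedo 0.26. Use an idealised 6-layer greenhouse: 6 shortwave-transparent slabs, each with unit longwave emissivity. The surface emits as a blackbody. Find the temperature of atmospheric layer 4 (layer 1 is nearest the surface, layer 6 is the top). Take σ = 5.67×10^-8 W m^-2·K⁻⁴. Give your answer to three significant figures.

337 K

OLR = S(1−α)/4 = 242.3 W m^-2; the top layer radiates at T_e = 255.7 K.
In the N-layer model, layer k (counted from the surface) has T_k = (N+1−k)^(1/4)·T_e.
T_4 = (3)^(1/4)·255.7 = 336.5 K.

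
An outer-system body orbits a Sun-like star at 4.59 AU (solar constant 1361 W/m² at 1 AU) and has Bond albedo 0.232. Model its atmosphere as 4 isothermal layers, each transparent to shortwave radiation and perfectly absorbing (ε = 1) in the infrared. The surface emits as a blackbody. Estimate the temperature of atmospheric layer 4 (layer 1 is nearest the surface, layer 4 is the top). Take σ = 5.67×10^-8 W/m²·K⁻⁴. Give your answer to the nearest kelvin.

Irradiance scales as 1/d², so S = 1361 W/m² × (1/4.59)² = 64.60 W/m².
OLR = S(1−α)/4 = 12.40 W/m²; the top layer radiates at T_e = 121.6 K.
The net upward flux σT_e⁴ is constant between every pair of levels, so T_k⁴ = (N+1−k)T_e⁴.
With k = 4: T_4 = (4+1−4)^¼·121.6 K = 121.6 K.

122 kelvin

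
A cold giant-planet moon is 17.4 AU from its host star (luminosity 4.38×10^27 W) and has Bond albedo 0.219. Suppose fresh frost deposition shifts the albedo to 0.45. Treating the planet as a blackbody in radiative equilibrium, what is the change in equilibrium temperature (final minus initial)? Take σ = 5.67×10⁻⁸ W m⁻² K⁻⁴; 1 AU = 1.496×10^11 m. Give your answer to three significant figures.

Orbital distance: d = 17.4 AU = 2.603×10^12 m.
S = L/(4πd²) = 51.44 W m⁻².
Initial: T₁ = [S(1−0.219)/(4σ)]^(1/4) = 115.4 K.
Final:   T₂ = [S(1−0.45)/(4σ)]^(1/4) = 105.7 K.
Change: 105.7 − 115.4 = -9.683 K.

-9.68 K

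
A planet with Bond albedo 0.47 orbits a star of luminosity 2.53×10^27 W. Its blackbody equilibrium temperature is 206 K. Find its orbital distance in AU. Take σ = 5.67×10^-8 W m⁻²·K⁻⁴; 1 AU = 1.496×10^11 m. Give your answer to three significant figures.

3.42 AU

The flux needed for this T is 4σT⁴/(1−0.47) = 770.6 W m⁻².
Then d = [L/(4πS)]^(1/2) = 5.111×10^11 m, i.e. 3.417 AU.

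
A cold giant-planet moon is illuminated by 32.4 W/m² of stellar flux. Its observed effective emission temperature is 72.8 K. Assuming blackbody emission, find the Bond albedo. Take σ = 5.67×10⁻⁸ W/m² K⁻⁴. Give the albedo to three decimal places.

From σT⁴ = S(1−α)/4 we invert for α: 1−α = 4σT⁴/S.
σT⁴ = 1.593 W/m², so 4σT⁴ = 6.370 W/m².
1−α = 6.370/32.40 = 0.1966, so α = 0.8034.

0.803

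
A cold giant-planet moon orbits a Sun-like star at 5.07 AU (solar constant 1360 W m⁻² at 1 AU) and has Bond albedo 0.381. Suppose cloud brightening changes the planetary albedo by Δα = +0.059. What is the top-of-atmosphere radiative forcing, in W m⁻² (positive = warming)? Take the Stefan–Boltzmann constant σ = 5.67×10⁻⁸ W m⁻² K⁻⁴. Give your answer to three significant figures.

-0.780 W m⁻²

Flux at the orbit: S = 1360/(5.07)² = 52.91 W m⁻².
The change in absorbed flux is Δ[S(1−α)/4] = −SΔα/4 = -0.7804 W m⁻².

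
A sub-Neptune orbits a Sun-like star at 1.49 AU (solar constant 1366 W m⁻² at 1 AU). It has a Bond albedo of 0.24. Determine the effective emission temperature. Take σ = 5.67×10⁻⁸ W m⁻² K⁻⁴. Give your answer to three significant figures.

Flux at the orbit: S = 1366/(1.49)² = 615.3 W m⁻².
Absorbed flux (global mean): S(1−α)/4 = 615.3·0.76/4 = 116.9 W m⁻².
Set σT⁴ = 116.9 → T = (116.9/σ)^(1/4) = 213.1 K.

213 K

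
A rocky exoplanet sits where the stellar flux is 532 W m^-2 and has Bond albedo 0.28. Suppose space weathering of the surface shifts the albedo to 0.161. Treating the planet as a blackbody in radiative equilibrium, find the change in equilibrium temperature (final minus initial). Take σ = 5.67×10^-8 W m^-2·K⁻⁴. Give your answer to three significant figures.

7.90 K

With α = 0.28, T₁ = 202.7 K.
With α = 0.161, T₂ = 210.6 K.
Change: 210.6 − 202.7 = 7.902 K.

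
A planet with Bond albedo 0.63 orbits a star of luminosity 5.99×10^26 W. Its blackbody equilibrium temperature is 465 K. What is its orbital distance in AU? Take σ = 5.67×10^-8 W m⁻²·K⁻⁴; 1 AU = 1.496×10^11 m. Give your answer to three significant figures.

0.273 AU

Energy balance gives S = 4σT⁴/(1−α) = 28660 W m⁻².
S = L/(4πd²) → d = √(L/4πS) = √(5.99×10^26/(4π·28660)) = 4.078×10^10 m = 0.2726 AU.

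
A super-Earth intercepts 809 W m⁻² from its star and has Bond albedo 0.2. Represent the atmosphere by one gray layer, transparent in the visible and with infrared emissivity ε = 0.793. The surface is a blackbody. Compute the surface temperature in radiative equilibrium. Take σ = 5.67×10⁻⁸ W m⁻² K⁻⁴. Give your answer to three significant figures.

At the top of the atmosphere, σT_e⁴ = S(1−α)/4 = 161.8 W m⁻², giving T_e = 231.1 K.
Surface balance with a leaky layer gives σT_s⁴ = σT_e⁴·2/(2−ε), so T_s = T_e·[2/(2−0.793)]^(1/4) = 262.2 K.

262 K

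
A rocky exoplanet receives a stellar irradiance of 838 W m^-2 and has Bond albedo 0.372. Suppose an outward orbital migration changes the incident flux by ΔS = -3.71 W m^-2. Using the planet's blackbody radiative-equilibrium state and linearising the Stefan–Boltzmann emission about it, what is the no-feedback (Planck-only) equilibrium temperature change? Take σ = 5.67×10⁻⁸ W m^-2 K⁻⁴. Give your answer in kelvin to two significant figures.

Unperturbed T_e = [838.0·(1−0.372)/(4σ)]^¼ = 219.5 K.
ΔF = Δ[S(1−α)]/4 = (1−0.372)·-3.71/4 = -0.5825 W m^-2.
The Planck feedback parameter is 4σT_e³ = 2.398 W m^-2/K.
So ΔT₀ = -0.5825/2.398 = -0.243 K.

-0.24 K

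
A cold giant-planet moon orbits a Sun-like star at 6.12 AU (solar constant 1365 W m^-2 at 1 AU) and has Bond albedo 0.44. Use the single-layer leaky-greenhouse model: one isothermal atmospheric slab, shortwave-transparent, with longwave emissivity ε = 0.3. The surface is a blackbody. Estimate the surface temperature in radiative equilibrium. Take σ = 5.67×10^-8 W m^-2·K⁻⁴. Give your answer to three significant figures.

101 K

By the inverse-square law, S = 1365/6.12² = 36.44 W m^-2.
Effective emission temperature (TOA balance): σT_e⁴ = S(1−α)/4 = 5.102 W m^-2 → T_e = 97.40 K.
Surface balance with a leaky layer gives σT_s⁴ = σT_e⁴·2/(2−ε), so T_s = T_e·[2/(2−0.3)]^(1/4) = 101.4 K.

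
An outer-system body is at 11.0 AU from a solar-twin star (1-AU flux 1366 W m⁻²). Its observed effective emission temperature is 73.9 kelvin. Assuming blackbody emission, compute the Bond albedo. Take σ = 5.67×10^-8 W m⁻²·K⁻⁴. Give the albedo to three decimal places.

0.401

Flux at the orbit: S = 1366/(11.0)² = 11.29 W m⁻².
Rearranging the radiative balance, α = 1 − 4σT⁴/S.
σT⁴ = 1.691 W m⁻², so 4σT⁴ = 6.764 W m⁻².
1−α = 6.764/11.29 = 0.5992, so α = 0.4008.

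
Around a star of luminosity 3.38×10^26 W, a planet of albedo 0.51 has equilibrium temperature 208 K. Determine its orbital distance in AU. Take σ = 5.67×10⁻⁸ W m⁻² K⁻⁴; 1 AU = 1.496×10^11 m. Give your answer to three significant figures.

1.18 AU

The flux needed for this T is 4σT⁴/(1−0.51) = 866.4 W m⁻².
Then d = [L/(4πS)]^(1/2) = 1.762×10^11 m, i.e. 1.178 AU.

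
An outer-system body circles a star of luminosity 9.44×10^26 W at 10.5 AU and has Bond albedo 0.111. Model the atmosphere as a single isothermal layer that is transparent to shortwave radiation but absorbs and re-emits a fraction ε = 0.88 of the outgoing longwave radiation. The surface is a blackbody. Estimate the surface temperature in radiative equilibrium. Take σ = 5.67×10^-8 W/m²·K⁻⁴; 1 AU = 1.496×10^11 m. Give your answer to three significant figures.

Orbital distance: d = 10.5 AU = 1.571×10^12 m.
Spreading L over a sphere of radius d: S = 9.44×10^26/(4π·1.57×10^12²) = 30.45 W/m².
The planet radiates to space at T_e = [S(1−α)/(4σ)]^(1/4) = 104.5 K.
Surface balance with a leaky layer gives σT_s⁴ = σT_e⁴·2/(2−ε), so T_s = T_e·[2/(2−0.88)]^(1/4) = 120.8 K.

121 K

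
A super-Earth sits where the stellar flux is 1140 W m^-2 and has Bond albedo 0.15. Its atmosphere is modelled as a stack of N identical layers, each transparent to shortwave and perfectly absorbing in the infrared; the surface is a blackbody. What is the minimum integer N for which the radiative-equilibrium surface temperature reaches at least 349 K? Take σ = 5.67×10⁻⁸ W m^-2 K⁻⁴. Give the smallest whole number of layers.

3

Top-of-atmosphere balance: σT_e⁴ = S(1−α)/4 = 242.2 W m^-2 → T_e = 255.7 K.
Need (N+1)T_e⁴ ≥ T_s⁴, i.e. N+1 ≥ (349/255.7)⁴ = 3.472.
Rounding up, N = 3.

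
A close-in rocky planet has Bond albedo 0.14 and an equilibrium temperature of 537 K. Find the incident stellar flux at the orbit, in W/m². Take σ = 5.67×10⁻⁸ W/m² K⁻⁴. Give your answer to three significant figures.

21900 W/m²

Invert the energy balance for S: S = 4σT⁴/(1−α).
The emitted flux is σT⁴ = 4715 W/m².
S = 4·4715/0.86 = 21930 W/m².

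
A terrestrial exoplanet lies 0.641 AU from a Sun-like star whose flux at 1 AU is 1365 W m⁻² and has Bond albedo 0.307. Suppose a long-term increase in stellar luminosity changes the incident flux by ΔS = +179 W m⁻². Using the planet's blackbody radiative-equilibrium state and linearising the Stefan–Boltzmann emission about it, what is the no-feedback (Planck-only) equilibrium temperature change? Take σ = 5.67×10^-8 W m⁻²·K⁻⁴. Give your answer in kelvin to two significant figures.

4.3 kelvin

By the inverse-square law, S = 1365/0.641² = 3322 W m⁻².
Reference equilibrium: T_e = [S(1−α)/(4σ)]^(1/4) = 317.4 K.
Only a fraction (1−α) is absorbed and it's spread over 4πR², so ΔF = (1−α)ΔS/4 = 31.01 W m⁻².
Planck response: λ_P = 4σT_e³ = 4·5.67×10⁻⁸·(317.4)³ = 7.253 W m⁻²/K.
ΔT₀ = ΔF/λ_P = 31.01/7.253 = 4.28 K.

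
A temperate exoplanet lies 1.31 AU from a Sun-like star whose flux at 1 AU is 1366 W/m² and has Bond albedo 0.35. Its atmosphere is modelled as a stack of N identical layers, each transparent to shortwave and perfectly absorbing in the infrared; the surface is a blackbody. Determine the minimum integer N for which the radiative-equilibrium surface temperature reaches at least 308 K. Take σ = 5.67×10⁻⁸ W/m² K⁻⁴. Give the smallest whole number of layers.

Flux at the orbit: S = 1366/(1.31)² = 796.0 W/m².
OLR = S(1−α)/4 = 129.3 W/m²; the top layer radiates at T_e = 218.5 K.
T_s = (N+1)^(1/4)·T_e ≥ 308 K requires N+1 ≥ (T_s/T_e)⁴ = (308/218.5)⁴ = 3.945.
The minimum whole number is N = 3.

3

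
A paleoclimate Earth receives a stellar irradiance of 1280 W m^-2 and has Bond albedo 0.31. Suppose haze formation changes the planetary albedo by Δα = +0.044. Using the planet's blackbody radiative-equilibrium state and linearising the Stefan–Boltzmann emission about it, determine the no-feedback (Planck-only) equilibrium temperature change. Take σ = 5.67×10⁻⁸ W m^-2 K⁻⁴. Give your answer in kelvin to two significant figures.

-4.0 kelvin

The baseline emission temperature is T_e = 249.8 K.
TOA radiative forcing: ΔF = −S·Δα/4 = −1280·(+0.044)/4 = -14.08 W m^-2.
Linearising σT⁴ gives d(σT⁴)/dT = 4σT_e³ = 3.536 W m^-2 per K.
So ΔT₀ = -14.08/3.536 = -3.98 K.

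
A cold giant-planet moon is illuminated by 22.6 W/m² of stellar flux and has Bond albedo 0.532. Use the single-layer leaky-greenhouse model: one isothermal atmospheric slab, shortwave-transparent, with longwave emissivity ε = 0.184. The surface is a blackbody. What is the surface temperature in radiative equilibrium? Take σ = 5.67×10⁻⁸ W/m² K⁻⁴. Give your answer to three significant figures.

At the top of the atmosphere, σT_e⁴ = S(1−α)/4 = 2.644 W/m², giving T_e = 82.64 K.
For a single slab of emissivity ε, T_s⁴ = 2T_e⁴/(2−ε); thus T_s = 82.64·(1.101)^(1/4) = 84.66 K.

84.7 K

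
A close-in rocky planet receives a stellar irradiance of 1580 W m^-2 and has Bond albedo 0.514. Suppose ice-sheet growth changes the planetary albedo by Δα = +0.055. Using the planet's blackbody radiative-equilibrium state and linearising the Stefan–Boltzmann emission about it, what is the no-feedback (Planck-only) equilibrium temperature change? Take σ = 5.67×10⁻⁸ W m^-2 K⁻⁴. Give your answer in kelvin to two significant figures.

-6.8 K

Unperturbed T_e = [1580·(1−0.514)/(4σ)]^¼ = 241.2 K.
ΔF = −(S/4)Δα = −(1580/4)×(+0.055) = -21.73 W m^-2.
Linearising σT⁴ gives d(σT⁴)/dT = 4σT_e³ = 3.183 W m^-2 per K.
ΔT₀ = ΔF/λ_P = -21.73/3.183 = -6.82 K.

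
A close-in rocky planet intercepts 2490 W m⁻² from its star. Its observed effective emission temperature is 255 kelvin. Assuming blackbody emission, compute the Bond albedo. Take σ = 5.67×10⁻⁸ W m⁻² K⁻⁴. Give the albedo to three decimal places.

Energy balance: S(1−α)/4 = σT⁴, so 1−α = 4σT⁴/S.
4σT⁴ = 4·5.67×10⁻⁸·(255)⁴ = 959.0 W m⁻².
1−α = 959.0/2490 = 0.3851, so α = 0.6149.

0.615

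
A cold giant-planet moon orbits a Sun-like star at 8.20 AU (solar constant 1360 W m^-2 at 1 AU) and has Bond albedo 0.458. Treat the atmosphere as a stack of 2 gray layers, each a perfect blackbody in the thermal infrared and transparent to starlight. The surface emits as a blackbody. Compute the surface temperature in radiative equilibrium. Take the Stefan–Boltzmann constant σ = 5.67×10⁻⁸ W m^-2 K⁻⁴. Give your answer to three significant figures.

110 K

Flux at the orbit: S = 1360/(8.20)² = 20.23 W m^-2.
OLR = S(1−α)/4 = 2.741 W m^-2; the top layer radiates at T_e = 83.38 K.
With N = 2 opaque layers, T_s = (N+1)^(1/4)·T_e = 3^(1/4)·83.38 = 109.7 K.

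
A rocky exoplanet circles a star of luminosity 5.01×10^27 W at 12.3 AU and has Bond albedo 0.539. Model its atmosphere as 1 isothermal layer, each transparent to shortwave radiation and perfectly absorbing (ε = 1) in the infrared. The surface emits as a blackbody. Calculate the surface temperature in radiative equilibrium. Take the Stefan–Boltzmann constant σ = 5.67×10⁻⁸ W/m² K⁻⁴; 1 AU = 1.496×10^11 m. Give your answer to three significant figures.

d = 12.3 × 1.496×10^11 m = 1.840×10^12 m.
Flux at the orbit: S = L/(4πd²) = 5.01×10^27/(4π·(1.84×10^12)²) = 117.7 W/m².
OLR = S(1−α)/4 = 13.57 W/m²; the top layer radiates at T_e = 124.4 K.
Layer-by-layer balance gives σT_s⁴ = (N+1)σT_e⁴, so T_s = 2^¼·124.4 = 147.9 K.

148 K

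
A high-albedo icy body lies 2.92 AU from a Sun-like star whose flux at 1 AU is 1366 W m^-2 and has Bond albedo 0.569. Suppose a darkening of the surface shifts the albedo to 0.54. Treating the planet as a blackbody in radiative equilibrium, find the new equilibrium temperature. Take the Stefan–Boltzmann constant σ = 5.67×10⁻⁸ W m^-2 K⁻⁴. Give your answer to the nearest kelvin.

134 K

Flux at the orbit: S = 1366/(2.92)² = 160.2 W m^-2.
New equilibrium: T₂ = [(1−0.54)·160.2/(4σ)]^(1/4) = 134.3 K.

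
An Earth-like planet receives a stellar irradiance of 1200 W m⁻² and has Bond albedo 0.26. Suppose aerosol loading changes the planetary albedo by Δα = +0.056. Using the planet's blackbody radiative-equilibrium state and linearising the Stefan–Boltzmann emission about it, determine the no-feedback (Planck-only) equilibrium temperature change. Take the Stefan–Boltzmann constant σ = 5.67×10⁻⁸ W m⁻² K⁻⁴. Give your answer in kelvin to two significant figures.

-4.7 K

The baseline emission temperature is T_e = 250.1 K.
The change in absorbed flux is Δ[S(1−α)/4] = −SΔα/4 = -16.80 W m⁻².
The Planck feedback parameter is 4σT_e³ = 3.550 W m⁻²/K.
Hence the no-feedback warming is ΔF/(4σT_e³) = -4.73 K.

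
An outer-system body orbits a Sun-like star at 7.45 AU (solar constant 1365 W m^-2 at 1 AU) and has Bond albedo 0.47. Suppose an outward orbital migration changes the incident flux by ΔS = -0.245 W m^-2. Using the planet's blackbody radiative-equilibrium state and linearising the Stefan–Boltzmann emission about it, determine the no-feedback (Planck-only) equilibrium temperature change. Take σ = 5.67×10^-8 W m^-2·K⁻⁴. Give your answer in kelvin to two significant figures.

-0.22 kelvin

By the inverse-square law, S = 1365/7.45² = 24.59 W m^-2.
The baseline emission temperature is T_e = 87.07 K.
TOA radiative forcing: ΔF = (1−α)ΔS/4 = 0.53·(-0.245)/4 = -0.03246 W m^-2.
Linearising σT⁴ gives d(σT⁴)/dT = 4σT_e³ = 0.1497 W m^-2 per K.
Hence the no-feedback warming is ΔF/(4σT_e³) = -0.217 K.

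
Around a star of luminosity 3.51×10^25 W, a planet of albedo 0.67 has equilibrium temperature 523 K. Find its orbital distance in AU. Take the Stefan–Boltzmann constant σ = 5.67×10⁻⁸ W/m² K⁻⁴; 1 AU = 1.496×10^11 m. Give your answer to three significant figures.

0.0493 AU

Energy balance gives S = 4σT⁴/(1−α) = 51420 W/m².
From L = 4πd²S, d = √(3.51×10^25/(4π·51420)) = 7.370×10^9 m = 0.04927 AU.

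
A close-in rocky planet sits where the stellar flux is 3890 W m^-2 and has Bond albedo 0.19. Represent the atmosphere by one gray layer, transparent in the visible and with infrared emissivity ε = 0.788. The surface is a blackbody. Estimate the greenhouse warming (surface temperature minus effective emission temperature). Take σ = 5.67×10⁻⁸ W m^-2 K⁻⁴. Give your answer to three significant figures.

At the top of the atmosphere, σT_e⁴ = S(1−α)/4 = 787.7 W m^-2, giving T_e = 343.3 K.
The surface balance (absorbed SW + ε·downward IR = σT_s⁴) with T_a⁴ = T_s⁴/2 reduces to T_s = T_e·[2/(2−ε)]^¼ = 389.1 K.
Greenhouse warming: T_s − T_e = 45.80 K.

45.8 K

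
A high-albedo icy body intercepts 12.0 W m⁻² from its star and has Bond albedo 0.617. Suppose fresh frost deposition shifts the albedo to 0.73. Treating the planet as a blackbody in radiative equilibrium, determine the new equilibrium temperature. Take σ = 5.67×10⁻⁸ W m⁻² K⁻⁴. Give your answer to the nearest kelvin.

T₂ = [S(1−α₂)/(4σ)]^(1/4) = [12.00·0.27/(4σ)]^(1/4) = 61.48 K.

61 kelvin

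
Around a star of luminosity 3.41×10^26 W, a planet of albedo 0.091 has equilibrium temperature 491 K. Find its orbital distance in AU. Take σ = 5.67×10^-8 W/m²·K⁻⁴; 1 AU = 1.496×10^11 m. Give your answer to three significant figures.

The flux needed for this T is 4σT⁴/(1−0.091) = 14500 W/m².
Then d = [L/(4πS)]^(1/2) = 4.326×10^10 m, i.e. 0.2892 AU.

0.289 AU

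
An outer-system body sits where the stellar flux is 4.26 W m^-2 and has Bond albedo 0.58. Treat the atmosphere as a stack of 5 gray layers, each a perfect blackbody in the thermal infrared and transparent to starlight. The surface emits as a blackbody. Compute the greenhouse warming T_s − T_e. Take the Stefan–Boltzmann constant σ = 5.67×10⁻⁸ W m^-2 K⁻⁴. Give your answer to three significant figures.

29.9 kelvin

Top-of-atmosphere balance: σT_e⁴ = S(1−α)/4 = 0.4473 W m^-2 → T_e = 53.00 K.
T_s = (N+1)^(1/4)·T_e = 82.95 K.
So the greenhouse effect raises the surface by 82.95 − 53.00 = 29.95 K.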